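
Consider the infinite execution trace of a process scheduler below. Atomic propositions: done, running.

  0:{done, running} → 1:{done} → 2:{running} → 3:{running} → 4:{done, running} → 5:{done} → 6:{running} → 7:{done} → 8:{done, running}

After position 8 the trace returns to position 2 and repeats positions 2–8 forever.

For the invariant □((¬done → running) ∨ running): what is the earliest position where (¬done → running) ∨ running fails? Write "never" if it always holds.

(¬done → running) ∨ running holds at every position 0..8, and those are all the positions the trace ever visits, so the invariant □((¬done → running) ∨ running) is never violated.

never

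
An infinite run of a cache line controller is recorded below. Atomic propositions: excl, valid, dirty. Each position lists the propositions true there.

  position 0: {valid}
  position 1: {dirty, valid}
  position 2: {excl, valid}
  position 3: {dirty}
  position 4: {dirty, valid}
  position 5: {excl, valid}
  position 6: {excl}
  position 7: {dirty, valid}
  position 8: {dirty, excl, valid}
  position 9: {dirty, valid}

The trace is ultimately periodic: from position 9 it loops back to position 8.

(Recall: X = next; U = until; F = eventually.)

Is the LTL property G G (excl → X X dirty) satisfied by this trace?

Satisfied

G (excl → X X dirty) holds at every position 0..9, and those are all positions ever visited, so G G (excl → X X dirty) holds.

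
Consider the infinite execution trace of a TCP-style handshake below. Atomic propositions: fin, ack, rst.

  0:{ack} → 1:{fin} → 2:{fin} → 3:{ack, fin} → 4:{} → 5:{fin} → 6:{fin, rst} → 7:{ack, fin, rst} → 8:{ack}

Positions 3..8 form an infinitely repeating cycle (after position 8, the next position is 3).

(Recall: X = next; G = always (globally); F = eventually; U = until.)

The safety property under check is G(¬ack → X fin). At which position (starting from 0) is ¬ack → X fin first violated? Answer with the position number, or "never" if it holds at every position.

¬ack → X fin holds at every position 0..8, and those are all the positions the trace ever visits, so the invariant G(¬ack → X fin) is never violated.

never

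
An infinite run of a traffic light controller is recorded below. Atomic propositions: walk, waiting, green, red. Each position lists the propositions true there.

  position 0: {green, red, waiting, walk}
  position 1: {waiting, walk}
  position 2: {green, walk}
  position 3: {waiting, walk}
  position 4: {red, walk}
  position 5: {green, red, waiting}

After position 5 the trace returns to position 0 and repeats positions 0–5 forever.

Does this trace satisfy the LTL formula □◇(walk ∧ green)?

◇(walk ∧ green) holds at every position 0..5, and those are all positions ever visited, so □◇(walk ∧ green) holds.

Yes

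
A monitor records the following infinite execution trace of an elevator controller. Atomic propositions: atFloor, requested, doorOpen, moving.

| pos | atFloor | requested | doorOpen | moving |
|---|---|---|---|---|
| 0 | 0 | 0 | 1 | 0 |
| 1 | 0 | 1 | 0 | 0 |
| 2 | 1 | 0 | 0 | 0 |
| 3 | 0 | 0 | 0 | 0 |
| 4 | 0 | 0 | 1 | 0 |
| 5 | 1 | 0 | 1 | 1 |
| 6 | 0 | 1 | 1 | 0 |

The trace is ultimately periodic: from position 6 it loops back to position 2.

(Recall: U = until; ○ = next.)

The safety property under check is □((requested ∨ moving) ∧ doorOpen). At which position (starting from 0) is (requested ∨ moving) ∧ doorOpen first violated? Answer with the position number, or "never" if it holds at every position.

At position 0 the labels are {doorOpen}, so (requested ∨ moving) ∧ doorOpen is false there. This is the first violation.

0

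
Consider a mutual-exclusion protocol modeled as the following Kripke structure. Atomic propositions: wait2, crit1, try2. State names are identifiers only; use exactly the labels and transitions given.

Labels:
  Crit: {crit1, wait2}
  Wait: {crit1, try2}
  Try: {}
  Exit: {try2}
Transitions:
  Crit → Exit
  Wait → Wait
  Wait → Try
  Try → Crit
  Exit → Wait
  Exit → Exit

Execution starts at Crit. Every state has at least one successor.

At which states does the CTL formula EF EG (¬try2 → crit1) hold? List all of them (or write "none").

States satisfying EG (¬try2 → crit1): {Crit, Wait, Exit}.
States satisfying EF EG (¬try2 → crit1): {Crit, Wait, Try, Exit}.

{Crit, Wait, Try, Exit}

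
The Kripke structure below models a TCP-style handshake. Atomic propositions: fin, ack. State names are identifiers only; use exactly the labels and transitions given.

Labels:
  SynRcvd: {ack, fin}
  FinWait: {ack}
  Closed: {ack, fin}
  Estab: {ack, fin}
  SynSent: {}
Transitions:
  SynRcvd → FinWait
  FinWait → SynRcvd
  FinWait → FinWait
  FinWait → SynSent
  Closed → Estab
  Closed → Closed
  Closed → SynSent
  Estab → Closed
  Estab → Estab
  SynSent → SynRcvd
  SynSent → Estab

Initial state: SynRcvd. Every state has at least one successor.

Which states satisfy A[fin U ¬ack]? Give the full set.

States satisfying fin: {SynRcvd, Closed, Estab}.
States satisfying ¬ack: {SynSent}.
States satisfying A[fin U ¬ack]: {SynSent}.

{SynSent}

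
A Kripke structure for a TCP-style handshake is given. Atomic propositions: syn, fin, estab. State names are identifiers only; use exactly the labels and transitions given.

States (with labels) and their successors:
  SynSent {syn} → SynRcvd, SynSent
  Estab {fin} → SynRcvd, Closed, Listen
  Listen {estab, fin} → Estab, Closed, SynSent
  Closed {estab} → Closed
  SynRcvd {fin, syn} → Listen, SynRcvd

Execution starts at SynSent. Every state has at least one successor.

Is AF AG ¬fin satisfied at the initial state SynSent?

Does not hold

States satisfying AG ¬fin: {Closed}.
States satisfying AF AG ¬fin: {Closed}.
There is a path from SynSent along which AG ¬fin never holds.
SynSent ∉ Sat(AF AG ¬fin).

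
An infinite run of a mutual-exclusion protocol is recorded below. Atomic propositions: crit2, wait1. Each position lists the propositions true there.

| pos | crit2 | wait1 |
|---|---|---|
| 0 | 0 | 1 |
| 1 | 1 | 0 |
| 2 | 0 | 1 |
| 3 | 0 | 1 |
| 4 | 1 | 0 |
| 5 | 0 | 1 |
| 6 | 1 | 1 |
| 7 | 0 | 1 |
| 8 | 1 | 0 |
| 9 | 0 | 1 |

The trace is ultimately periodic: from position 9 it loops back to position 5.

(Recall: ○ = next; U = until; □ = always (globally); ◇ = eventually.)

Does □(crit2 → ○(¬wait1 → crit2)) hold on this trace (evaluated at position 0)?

Yes

crit2 → ○(¬wait1 → crit2) holds at every position 0..9, and those are all positions ever visited, so □(crit2 → ○(¬wait1 → crit2)) holds.
Positions where crit2 holds: 1, 4, 6, 8.
Check ○(¬wait1 → crit2) at each: 1→ok, 4→ok, 6→ok, 8→ok.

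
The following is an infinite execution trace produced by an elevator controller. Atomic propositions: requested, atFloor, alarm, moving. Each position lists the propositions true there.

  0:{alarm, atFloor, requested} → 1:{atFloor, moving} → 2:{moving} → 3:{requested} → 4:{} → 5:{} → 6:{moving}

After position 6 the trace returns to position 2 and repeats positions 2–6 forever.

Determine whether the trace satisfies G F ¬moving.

Holds

F ¬moving holds at every position 0..6, and those are all positions ever visited, so G F ¬moving holds.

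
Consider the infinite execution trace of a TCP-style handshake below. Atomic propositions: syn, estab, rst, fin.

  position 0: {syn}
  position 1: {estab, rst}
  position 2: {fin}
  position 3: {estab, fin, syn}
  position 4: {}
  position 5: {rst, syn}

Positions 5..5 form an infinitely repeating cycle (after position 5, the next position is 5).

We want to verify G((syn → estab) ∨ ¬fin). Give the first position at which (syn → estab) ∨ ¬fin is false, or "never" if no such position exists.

never

(syn → estab) ∨ ¬fin holds at every position 0..5, and those are all the positions the trace ever visits, so the invariant G((syn → estab) ∨ ¬fin) is never violated.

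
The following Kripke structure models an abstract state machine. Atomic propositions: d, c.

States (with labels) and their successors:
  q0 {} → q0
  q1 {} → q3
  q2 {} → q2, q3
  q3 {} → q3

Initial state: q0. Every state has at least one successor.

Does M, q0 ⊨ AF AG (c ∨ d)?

States satisfying AG (c ∨ d): ∅.
States satisfying AF AG (c ∨ d): ∅.
There is a path from q0 along which AG (c ∨ d) never holds.
q0 ∉ Sat(AF AG (c ∨ d)).

Does not hold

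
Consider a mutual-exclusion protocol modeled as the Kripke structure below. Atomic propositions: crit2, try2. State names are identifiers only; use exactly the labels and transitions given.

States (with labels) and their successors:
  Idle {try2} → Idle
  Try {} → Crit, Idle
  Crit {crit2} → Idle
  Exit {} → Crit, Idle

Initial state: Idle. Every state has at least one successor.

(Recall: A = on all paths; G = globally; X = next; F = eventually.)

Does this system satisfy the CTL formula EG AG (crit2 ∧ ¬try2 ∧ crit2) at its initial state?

States satisfying AG (crit2 ∧ ¬try2 ∧ crit2): ∅.
States satisfying EG AG (crit2 ∧ ¬try2 ∧ crit2): ∅.
No suitable path/successor from Idle witnesses the formula.
Idle ∉ Sat(EG AG (crit2 ∧ ¬try2 ∧ crit2)).

No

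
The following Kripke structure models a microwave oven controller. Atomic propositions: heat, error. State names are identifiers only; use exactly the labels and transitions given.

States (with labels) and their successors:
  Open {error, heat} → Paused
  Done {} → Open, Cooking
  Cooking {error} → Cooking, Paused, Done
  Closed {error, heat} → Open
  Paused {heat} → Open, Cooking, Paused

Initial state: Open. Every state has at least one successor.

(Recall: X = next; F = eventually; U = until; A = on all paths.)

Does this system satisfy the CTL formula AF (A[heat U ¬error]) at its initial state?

Yes

States satisfying A[heat U ¬error]: {Open, Done, Closed, Paused}.
States satisfying AF (A[heat U ¬error]): {Open, Done, Closed, Paused}.
Open ∈ Sat(AF (A[heat U ¬error])).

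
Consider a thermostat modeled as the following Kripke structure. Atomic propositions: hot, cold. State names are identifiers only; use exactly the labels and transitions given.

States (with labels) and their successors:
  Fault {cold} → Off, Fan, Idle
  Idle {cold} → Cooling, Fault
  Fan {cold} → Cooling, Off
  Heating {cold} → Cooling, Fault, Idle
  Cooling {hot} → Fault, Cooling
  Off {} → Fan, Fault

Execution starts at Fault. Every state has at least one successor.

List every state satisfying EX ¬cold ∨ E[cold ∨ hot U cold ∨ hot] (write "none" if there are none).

{Fault, Idle, Fan, Heating, Cooling}

States satisfying ¬cold: {Cooling, Off}.
States satisfying EX ¬cold: {Fault, Idle, Fan, Heating, Cooling}.
States satisfying cold ∨ hot: {Fault, Idle, Fan, Heating, Cooling}.
States satisfying E[cold ∨ hot U cold ∨ hot]: {Fault, Idle, Fan, Heating, Cooling}.
States satisfying EX ¬cold ∨ E[cold ∨ hot U cold ∨ hot]: {Fault, Idle, Fan, Heating, Cooling}.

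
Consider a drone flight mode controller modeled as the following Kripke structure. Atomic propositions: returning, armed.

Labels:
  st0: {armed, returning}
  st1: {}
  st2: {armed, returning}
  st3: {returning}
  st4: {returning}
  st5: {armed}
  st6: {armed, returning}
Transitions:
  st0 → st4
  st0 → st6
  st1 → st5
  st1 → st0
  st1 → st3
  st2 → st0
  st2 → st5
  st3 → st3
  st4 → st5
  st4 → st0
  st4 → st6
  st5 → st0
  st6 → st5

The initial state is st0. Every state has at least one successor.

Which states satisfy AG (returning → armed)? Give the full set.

none

States satisfying returning → armed: {st0, st1, st2, st5, st6}.
States satisfying AG (returning → armed): ∅.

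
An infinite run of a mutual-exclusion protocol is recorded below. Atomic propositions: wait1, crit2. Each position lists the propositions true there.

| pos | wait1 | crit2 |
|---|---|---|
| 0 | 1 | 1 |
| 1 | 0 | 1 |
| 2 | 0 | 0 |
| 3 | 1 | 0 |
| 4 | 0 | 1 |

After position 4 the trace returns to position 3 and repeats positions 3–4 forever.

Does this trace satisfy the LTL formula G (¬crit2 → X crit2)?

No

¬crit2 → X crit2 must hold at every position from 0 onward. It fails at position 2, so G (¬crit2 → X crit2) is false.
Positions where ¬crit2 holds: 2, 3.
Check X crit2 at each: 2→fails, 3→ok.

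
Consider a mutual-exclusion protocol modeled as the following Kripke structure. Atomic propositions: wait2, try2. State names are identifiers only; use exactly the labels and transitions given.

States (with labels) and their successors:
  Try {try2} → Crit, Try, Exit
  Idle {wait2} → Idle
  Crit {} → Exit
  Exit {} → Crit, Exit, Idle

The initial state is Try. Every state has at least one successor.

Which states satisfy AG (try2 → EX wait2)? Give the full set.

{Idle, Crit, Exit}

States satisfying try2 → EX wait2: {Idle, Crit, Exit}.
States satisfying AG (try2 → EX wait2): {Idle, Crit, Exit}.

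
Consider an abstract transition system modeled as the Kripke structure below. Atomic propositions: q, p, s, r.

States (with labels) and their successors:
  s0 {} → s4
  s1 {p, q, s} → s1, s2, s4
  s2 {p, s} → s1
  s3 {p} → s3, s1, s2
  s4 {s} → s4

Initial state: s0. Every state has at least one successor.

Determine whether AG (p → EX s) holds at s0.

States satisfying p → EX s: {s0, s1, s2, s3, s4}.
States satisfying AG (p → EX s): {s0, s1, s2, s3, s4}.
Every state reachable from s0 satisfies p → EX s.
s0 ∈ Sat(AG (p → EX s)).

Holds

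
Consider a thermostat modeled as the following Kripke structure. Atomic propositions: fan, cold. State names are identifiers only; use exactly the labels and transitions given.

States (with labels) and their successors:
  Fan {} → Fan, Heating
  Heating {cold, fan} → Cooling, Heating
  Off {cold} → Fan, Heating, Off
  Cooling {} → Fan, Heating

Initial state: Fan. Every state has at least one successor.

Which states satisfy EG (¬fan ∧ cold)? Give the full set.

States satisfying ¬fan ∧ cold: {Off}.
States satisfying EG (¬fan ∧ cold): {Off}.

{Off}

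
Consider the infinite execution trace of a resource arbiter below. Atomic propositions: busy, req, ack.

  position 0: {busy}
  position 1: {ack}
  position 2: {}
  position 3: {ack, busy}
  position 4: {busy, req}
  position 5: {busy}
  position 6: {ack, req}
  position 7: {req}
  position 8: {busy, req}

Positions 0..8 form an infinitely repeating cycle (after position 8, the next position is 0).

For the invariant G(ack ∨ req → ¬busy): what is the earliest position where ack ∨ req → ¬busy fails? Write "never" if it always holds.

3

Check ack ∨ req → ¬busy at each position in order: 0 ✓, 1 ✓, 2 ✓.
At position 3 the labels are {ack, busy}, so ack ∨ req → ¬busy is false there. This is the first violation.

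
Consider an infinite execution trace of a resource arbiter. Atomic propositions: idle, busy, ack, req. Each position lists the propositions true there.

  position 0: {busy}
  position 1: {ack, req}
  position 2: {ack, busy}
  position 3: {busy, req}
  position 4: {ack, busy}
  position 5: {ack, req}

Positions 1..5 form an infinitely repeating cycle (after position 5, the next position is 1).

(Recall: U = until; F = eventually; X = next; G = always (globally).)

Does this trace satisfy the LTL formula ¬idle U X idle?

X idle never holds along the trace, so ¬idle U X idle is false.

Violated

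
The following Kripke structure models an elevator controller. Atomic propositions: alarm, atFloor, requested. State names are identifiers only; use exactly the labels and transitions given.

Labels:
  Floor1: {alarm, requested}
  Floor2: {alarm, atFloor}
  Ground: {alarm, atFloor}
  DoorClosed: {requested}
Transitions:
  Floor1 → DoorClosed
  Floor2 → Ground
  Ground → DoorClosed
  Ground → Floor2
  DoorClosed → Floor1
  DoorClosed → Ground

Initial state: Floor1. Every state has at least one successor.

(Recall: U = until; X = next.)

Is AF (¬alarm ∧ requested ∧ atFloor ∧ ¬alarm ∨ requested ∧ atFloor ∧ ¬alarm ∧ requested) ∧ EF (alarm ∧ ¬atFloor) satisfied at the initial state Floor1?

States satisfying alarm ∧ ¬atFloor: {Floor1}.
States satisfying EF (alarm ∧ ¬atFloor): {Floor1, Floor2, Ground, DoorClosed}.
States satisfying AF (¬alarm ∧ requested ∧ atFloor ∧ ¬alarm ∨ requested ∧ atFloor ∧ ¬alarm ∧ requested) ∧ EF (alarm ∧ ¬atFloor): ∅.
Floor1 ∉ Sat(AF (¬alarm ∧ requested ∧ atFloor ∧ ¬alarm ∨ requested ∧ atFloor ∧ ¬alarm ∧ requested) ∧ EF (alarm ∧ ¬atFloor)).

Does not hold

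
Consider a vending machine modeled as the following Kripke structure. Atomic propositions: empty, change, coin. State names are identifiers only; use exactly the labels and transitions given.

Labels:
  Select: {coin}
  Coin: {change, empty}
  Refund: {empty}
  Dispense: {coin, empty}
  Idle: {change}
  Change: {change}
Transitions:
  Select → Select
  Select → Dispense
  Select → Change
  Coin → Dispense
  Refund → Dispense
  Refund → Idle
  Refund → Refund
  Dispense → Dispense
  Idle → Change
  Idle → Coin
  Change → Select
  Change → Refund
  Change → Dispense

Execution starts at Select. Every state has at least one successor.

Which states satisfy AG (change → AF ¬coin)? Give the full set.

States satisfying change → AF ¬coin: {Select, Coin, Refund, Dispense, Idle, Change}.
States satisfying AG (change → AF ¬coin): {Select, Coin, Refund, Dispense, Idle, Change}.

{Select, Coin, Refund, Dispense, Idle, Change}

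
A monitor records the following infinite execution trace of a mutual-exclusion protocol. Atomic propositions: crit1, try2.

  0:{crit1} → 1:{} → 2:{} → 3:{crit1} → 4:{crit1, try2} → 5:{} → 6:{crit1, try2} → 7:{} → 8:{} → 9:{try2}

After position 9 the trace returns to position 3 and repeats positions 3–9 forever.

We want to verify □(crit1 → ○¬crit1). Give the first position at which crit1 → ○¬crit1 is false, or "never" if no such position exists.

Check crit1 → ○¬crit1 at each position in order: 0 ✓, 1 ✓, 2 ✓.
At position 3 the labels are {crit1} and the next position 4 has {crit1, try2}, so crit1 → ○¬crit1 is false there. This is the first violation.

3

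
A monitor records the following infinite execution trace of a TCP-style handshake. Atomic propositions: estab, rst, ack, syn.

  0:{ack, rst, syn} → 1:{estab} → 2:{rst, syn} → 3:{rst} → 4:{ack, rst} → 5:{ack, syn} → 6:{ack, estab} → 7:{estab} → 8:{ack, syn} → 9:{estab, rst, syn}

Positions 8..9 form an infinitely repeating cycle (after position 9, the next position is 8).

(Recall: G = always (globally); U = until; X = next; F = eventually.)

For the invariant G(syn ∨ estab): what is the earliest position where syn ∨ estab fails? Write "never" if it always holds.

3

Check syn ∨ estab at each position in order: 0 ✓, 1 ✓, 2 ✓.
At position 3 the labels are {rst}, so syn ∨ estab is false there. This is the first violation.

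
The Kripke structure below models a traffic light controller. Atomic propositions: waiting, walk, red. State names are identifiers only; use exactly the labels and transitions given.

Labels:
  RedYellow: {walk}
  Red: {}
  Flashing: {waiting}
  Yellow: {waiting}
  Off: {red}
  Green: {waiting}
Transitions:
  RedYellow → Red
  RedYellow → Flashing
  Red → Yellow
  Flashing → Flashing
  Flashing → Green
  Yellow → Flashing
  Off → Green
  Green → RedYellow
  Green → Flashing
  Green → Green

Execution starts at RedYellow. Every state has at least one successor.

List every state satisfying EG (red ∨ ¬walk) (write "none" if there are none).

States satisfying red ∨ ¬walk: {Red, Flashing, Yellow, Off, Green}.
States satisfying EG (red ∨ ¬walk): {Red, Flashing, Yellow, Off, Green}.

{Red, Flashing, Yellow, Off, Green}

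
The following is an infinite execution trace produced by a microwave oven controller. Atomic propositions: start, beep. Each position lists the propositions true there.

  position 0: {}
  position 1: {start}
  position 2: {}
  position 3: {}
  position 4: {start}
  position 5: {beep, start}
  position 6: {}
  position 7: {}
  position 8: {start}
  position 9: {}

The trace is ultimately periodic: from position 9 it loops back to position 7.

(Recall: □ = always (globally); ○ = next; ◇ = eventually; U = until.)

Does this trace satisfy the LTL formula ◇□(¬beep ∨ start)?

□(¬beep ∨ start) holds at position 0, which is reachable from 0, so ◇□(¬beep ∨ start) holds.

Satisfied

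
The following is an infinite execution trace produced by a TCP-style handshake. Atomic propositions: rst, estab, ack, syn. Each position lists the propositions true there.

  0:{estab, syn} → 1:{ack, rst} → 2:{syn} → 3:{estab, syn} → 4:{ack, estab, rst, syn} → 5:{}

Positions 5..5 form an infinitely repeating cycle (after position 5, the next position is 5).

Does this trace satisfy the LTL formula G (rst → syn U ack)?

rst → syn U ack holds at every position 0..5, and those are all positions ever visited, so G (rst → syn U ack) holds.
Positions where rst holds: 1, 4.
Check syn U ack at each: 1→ok, 4→ok.

Yes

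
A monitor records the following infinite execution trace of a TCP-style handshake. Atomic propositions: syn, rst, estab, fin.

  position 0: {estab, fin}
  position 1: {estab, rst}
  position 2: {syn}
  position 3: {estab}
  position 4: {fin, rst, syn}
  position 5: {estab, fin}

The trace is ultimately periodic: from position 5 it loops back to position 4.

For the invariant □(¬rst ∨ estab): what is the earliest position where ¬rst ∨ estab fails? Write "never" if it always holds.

4

Check ¬rst ∨ estab at each position in order: 0 ✓, 1 ✓, 2 ✓, 3 ✓.
At position 4 the labels are {fin, rst, syn}, so ¬rst ∨ estab is false there. This is the first violation.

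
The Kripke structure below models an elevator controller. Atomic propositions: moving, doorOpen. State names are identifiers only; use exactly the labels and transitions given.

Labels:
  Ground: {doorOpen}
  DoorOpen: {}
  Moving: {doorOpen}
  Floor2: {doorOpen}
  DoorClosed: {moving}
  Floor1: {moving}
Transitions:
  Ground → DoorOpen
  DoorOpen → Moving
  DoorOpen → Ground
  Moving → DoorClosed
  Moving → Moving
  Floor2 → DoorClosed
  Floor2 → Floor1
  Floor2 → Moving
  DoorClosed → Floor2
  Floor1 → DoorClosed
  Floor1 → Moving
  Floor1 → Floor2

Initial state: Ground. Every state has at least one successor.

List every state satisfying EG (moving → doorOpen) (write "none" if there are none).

States satisfying moving → doorOpen: {Ground, DoorOpen, Moving, Floor2}.
States satisfying EG (moving → doorOpen): {Ground, DoorOpen, Moving, Floor2}.

{Ground, DoorOpen, Moving, Floor2}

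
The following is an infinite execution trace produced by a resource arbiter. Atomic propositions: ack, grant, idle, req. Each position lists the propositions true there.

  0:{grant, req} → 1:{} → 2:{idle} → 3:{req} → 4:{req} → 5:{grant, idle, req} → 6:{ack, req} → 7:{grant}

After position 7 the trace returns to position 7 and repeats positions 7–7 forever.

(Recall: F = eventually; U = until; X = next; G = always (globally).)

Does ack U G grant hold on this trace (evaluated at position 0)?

No

Walking from position 0: at position 0, G grant has not yet held and ack fails, so ack U G grant is false.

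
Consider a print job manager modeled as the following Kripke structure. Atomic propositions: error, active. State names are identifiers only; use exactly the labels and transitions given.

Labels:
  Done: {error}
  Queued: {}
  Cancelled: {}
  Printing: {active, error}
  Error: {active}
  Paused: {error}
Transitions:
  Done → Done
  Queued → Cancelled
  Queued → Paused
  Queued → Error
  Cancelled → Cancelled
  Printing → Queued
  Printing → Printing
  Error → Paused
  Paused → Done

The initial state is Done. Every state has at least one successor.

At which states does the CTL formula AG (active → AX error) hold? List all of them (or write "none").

{Done, Queued, Cancelled, Error, Paused}

States satisfying active → AX error: {Done, Queued, Cancelled, Error, Paused}.
States satisfying AG (active → AX error): {Done, Queued, Cancelled, Error, Paused}.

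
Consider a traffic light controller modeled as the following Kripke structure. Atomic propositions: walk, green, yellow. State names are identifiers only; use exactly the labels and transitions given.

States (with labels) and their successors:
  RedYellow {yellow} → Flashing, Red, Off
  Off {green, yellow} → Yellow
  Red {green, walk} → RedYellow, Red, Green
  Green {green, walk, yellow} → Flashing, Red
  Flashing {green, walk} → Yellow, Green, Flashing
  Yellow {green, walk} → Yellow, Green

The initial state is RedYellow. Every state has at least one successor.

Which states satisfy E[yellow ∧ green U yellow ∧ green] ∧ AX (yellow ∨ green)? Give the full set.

States satisfying yellow ∧ green: {Off, Green}.
States satisfying E[yellow ∧ green U yellow ∧ green]: {Off, Green}.
States satisfying yellow ∨ green: {RedYellow, Off, Red, Green, Flashing, Yellow}.
States satisfying AX (yellow ∨ green): {RedYellow, Off, Red, Green, Flashing, Yellow}.
States satisfying E[yellow ∧ green U yellow ∧ green] ∧ AX (yellow ∨ green): {Off, Green}.

{Off, Green}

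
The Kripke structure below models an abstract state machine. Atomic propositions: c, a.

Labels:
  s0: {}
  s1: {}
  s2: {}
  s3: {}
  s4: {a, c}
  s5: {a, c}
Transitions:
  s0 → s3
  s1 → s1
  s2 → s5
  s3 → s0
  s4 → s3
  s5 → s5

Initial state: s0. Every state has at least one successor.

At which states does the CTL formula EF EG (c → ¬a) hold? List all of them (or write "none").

{s0, s1, s3, s4}

States satisfying EG (c → ¬a): {s0, s1, s3}.
States satisfying EF EG (c → ¬a): {s0, s1, s3, s4}.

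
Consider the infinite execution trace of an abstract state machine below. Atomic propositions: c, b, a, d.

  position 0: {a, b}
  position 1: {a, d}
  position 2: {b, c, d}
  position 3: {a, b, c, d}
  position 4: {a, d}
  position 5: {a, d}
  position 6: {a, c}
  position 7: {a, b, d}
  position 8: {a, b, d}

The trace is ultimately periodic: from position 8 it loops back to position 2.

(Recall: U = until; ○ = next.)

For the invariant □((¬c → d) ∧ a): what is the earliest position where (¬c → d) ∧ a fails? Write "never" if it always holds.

0

At position 0 the labels are {a, b}, so (¬c → d) ∧ a is false there. This is the first violation.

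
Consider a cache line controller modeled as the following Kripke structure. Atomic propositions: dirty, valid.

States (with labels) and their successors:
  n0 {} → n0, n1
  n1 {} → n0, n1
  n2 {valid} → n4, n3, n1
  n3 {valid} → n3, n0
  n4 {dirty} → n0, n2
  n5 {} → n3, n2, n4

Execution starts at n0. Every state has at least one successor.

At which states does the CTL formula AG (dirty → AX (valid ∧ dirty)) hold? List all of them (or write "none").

{n0, n1, n3}

States satisfying dirty → AX (valid ∧ dirty): {n0, n1, n2, n3, n5}.
States satisfying AG (dirty → AX (valid ∧ dirty)): {n0, n1, n3}.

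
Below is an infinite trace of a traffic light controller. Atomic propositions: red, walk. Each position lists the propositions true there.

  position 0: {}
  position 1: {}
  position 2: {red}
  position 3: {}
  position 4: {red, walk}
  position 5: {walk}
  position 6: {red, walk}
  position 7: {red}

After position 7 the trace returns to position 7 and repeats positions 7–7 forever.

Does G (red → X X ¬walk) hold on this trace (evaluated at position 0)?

red → X X ¬walk must hold at every position from 0 onward. It fails at position 2, so G (red → X X ¬walk) is false.
Positions where red holds: 2, 4, 6, 7.
Check X X ¬walk at each: 2→fails, 4→fails, 6→ok, 7→ok.

Violated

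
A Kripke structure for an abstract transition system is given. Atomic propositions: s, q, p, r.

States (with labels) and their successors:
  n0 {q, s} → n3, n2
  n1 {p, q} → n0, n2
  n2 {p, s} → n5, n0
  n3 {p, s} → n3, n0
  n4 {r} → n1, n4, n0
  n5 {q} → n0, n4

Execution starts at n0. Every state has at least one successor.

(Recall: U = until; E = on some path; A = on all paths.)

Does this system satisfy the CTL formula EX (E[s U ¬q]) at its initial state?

Holds

States satisfying E[s U ¬q]: {n0, n2, n3, n4}.
States satisfying EX (E[s U ¬q]): {n0, n1, n2, n3, n4, n5}.
n0 ∈ Sat(EX (E[s U ¬q])).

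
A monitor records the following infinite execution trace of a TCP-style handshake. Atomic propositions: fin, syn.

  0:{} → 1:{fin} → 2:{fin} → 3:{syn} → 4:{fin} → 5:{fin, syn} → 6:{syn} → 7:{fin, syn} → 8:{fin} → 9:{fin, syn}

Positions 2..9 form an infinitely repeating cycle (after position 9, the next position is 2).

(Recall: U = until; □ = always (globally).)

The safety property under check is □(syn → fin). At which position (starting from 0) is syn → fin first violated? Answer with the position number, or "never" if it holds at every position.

3

Check syn → fin at each position in order: 0 ✓, 1 ✓, 2 ✓.
At position 3 the labels are {syn}, so syn → fin is false there. This is the first violation.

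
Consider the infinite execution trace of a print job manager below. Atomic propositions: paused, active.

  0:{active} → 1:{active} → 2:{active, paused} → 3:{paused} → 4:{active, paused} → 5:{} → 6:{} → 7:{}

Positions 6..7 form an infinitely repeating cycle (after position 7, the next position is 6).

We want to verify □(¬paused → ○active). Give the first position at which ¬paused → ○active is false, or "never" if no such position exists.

Check ¬paused → ○active at each position in order: 0 ✓, 1 ✓, 2 ✓, 3 ✓, 4 ✓.
At position 5 the labels are {} and the next position 6 has {}, so ¬paused → ○active is false there. This is the first violation.

5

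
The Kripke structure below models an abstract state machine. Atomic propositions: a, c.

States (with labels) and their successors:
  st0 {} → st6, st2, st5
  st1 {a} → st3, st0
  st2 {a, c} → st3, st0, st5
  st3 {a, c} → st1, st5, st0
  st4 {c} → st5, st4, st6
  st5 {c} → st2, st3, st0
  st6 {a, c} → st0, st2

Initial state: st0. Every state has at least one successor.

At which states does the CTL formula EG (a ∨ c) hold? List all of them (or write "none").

States satisfying a ∨ c: {st1, st2, st3, st4, st5, st6}.
States satisfying EG (a ∨ c): {st1, st2, st3, st4, st5, st6}.

{st1, st2, st3, st4, st5, st6}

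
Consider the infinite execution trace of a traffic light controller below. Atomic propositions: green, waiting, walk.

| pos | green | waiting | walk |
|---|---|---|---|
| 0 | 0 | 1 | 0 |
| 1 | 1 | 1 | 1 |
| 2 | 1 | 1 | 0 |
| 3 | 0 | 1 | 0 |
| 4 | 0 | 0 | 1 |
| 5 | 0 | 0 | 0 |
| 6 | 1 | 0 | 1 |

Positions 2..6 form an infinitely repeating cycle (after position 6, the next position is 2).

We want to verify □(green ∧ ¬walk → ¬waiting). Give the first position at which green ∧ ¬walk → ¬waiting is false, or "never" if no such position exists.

Check green ∧ ¬walk → ¬waiting at each position in order: 0 ✓, 1 ✓.
At position 2 the labels are {green, waiting}, so green ∧ ¬walk → ¬waiting is false there. This is the first violation.

2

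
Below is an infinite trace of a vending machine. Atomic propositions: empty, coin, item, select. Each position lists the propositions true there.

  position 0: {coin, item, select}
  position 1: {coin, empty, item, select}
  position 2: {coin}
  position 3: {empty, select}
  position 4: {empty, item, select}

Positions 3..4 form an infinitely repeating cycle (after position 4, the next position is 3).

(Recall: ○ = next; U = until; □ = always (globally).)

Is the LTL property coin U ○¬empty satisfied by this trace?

Yes

Walking from position 0: ○¬empty first holds at position 1, and coin holds at every earlier position along the way, so coin U ○¬empty holds.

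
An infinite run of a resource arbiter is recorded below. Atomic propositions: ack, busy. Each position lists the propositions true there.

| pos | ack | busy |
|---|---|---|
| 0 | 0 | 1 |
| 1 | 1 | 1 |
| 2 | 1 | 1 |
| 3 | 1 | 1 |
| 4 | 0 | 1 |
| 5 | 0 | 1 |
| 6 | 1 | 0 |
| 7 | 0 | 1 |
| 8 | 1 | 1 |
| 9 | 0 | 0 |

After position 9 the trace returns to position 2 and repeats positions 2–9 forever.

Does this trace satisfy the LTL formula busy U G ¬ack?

Walking from position 0: at position 6, G ¬ack has not yet held and busy fails, so busy U G ¬ack is false.

No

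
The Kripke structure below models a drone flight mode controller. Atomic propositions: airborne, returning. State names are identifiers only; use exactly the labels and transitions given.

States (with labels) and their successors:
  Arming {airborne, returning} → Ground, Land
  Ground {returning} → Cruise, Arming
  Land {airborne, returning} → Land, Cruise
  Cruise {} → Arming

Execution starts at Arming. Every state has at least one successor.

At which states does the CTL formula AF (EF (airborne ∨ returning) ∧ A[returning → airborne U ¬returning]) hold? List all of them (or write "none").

{Cruise}

States satisfying AF (EF (airborne ∨ returning) ∧ A[returning → airborne U ¬returning]): {Cruise}.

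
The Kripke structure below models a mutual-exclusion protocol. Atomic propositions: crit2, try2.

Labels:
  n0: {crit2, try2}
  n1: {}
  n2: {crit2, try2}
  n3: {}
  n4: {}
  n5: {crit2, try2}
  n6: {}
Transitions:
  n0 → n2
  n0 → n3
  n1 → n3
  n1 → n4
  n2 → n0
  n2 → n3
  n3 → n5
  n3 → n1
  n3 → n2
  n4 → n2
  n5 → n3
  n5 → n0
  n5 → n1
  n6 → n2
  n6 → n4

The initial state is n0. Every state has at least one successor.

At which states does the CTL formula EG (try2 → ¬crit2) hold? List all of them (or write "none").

States satisfying try2 → ¬crit2: {n1, n3, n4, n6}.
States satisfying EG (try2 → ¬crit2): {n1, n3}.

{n1, n3}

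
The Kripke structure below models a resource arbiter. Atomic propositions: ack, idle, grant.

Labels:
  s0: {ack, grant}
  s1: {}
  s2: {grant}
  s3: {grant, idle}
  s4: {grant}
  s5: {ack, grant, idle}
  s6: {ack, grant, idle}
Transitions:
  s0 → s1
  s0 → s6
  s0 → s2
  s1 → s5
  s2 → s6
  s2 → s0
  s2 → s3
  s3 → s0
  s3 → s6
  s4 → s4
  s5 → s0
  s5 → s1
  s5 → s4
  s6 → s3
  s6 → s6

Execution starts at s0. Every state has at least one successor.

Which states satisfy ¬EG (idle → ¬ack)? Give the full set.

{s1, s5, s6}

States satisfying idle → ¬ack: {s0, s1, s2, s3, s4}.
States satisfying EG (idle → ¬ack): {s0, s2, s3, s4}.
States satisfying ¬EG (idle → ¬ack): {s1, s5, s6}.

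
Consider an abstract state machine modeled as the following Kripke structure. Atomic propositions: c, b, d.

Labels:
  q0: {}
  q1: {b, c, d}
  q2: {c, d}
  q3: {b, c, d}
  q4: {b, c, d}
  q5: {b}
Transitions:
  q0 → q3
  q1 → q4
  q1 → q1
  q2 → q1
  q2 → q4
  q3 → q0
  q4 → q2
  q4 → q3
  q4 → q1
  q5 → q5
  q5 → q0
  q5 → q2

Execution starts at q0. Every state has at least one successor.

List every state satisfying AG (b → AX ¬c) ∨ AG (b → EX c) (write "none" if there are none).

{q0, q3}

States satisfying b → AX ¬c: {q0, q2, q3}.
States satisfying AG (b → AX ¬c): {q0, q3}.
States satisfying b → EX c: {q0, q1, q2, q4, q5}.
States satisfying AG (b → EX c): ∅.
States satisfying AG (b → AX ¬c) ∨ AG (b → EX c): {q0, q3}.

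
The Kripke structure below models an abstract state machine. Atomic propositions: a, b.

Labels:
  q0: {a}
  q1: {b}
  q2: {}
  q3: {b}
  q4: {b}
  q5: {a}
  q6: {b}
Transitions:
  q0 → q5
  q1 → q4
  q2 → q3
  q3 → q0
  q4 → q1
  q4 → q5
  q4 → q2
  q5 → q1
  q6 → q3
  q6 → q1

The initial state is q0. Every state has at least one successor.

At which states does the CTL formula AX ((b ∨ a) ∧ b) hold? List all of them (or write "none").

States satisfying (b ∨ a) ∧ b: {q1, q3, q4, q6}.
States satisfying AX ((b ∨ a) ∧ b): {q1, q2, q5, q6}.

{q1, q2, q5, q6}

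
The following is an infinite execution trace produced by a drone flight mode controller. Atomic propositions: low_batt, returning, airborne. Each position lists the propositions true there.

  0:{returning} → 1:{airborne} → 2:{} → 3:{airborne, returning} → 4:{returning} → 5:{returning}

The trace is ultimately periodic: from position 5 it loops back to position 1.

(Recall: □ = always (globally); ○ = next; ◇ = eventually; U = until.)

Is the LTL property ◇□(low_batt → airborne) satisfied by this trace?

Holds

□(low_batt → airborne) holds at position 0, which is reachable from 0, so ◇□(low_batt → airborne) holds.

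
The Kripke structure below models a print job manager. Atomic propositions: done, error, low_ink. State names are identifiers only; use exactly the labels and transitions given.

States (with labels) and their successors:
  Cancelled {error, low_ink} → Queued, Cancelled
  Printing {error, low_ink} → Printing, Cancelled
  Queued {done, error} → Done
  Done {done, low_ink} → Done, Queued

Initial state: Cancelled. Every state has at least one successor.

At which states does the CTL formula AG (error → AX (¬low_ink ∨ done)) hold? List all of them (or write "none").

{Queued, Done}

States satisfying error → AX (¬low_ink ∨ done): {Queued, Done}.
States satisfying AG (error → AX (¬low_ink ∨ done)): {Queued, Done}.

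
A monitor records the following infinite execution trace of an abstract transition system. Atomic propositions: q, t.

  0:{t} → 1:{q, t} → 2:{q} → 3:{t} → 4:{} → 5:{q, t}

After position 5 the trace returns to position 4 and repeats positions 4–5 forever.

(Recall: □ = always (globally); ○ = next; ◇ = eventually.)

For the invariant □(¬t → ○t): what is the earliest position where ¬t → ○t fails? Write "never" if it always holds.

never

¬t → ○t holds at every position 0..5, and those are all the positions the trace ever visits, so the invariant □(¬t → ○t) is never violated.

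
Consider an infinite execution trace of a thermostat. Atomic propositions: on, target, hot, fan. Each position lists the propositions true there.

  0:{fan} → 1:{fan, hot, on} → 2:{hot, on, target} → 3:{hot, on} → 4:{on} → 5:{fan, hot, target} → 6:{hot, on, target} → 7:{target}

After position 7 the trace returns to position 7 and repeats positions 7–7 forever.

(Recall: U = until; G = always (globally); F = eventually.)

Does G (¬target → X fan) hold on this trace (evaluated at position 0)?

¬target → X fan must hold at every position from 0 onward. It fails at position 1, so G (¬target → X fan) is false.
Positions where ¬target holds: 0, 1, 3, 4.
Check X fan at each: 0→ok, 1→fails, 3→fails, 4→ok.

Does not hold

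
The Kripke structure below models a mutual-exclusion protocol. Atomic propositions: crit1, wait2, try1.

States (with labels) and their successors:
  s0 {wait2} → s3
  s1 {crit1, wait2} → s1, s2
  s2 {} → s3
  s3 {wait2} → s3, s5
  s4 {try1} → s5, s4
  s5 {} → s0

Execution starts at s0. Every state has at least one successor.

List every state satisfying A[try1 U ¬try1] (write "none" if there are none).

States satisfying try1: {s4}.
States satisfying ¬try1: {s0, s1, s2, s3, s5}.
States satisfying A[try1 U ¬try1]: {s0, s1, s2, s3, s5}.

{s0, s1, s2, s3, s5}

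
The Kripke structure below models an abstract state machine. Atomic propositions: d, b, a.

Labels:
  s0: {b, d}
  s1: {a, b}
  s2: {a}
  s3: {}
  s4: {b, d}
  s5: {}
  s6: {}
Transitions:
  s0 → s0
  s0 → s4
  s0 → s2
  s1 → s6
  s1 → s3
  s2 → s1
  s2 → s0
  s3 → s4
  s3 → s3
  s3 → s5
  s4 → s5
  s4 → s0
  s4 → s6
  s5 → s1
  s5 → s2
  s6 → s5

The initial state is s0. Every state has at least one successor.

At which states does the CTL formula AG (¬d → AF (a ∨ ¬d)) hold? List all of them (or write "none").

{s0, s1, s2, s3, s4, s5, s6}

States satisfying ¬d → AF (a ∨ ¬d): {s0, s1, s2, s3, s4, s5, s6}.
States satisfying AG (¬d → AF (a ∨ ¬d)): {s0, s1, s2, s3, s4, s5, s6}.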